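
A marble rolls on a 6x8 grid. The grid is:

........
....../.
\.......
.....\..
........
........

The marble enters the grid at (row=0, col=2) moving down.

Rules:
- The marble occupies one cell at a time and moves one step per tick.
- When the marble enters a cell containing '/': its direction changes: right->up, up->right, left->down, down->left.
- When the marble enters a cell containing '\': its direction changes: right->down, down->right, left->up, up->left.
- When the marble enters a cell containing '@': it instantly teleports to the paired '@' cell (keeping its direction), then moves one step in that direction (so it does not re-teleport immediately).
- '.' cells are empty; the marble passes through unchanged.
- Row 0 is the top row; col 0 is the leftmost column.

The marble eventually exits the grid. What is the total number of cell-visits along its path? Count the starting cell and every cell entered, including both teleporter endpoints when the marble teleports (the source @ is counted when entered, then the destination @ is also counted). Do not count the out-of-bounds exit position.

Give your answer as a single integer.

Step 1: enter (0,2), '.' pass, move down to (1,2)
Step 2: enter (1,2), '.' pass, move down to (2,2)
Step 3: enter (2,2), '.' pass, move down to (3,2)
Step 4: enter (3,2), '.' pass, move down to (4,2)
Step 5: enter (4,2), '.' pass, move down to (5,2)
Step 6: enter (5,2), '.' pass, move down to (6,2)
Step 7: at (6,2) — EXIT via bottom edge, pos 2
Path length (cell visits): 6

Answer: 6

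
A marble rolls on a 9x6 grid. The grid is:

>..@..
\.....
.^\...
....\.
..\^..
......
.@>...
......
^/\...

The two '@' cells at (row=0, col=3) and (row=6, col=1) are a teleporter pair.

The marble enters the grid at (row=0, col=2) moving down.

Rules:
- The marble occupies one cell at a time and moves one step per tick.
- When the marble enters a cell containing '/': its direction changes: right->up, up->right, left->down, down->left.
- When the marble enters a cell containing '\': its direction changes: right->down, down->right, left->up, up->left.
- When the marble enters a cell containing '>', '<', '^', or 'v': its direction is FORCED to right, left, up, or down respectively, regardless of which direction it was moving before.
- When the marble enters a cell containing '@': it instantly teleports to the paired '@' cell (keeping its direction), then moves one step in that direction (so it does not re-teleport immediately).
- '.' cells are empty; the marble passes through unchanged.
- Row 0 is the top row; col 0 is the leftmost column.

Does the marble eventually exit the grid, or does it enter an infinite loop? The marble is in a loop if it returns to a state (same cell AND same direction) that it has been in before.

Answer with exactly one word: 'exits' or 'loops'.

Answer: exits

Derivation:
Step 1: enter (0,2), '.' pass, move down to (1,2)
Step 2: enter (1,2), '.' pass, move down to (2,2)
Step 3: enter (2,2), '\' deflects down->right, move right to (2,3)
Step 4: enter (2,3), '.' pass, move right to (2,4)
Step 5: enter (2,4), '.' pass, move right to (2,5)
Step 6: enter (2,5), '.' pass, move right to (2,6)
Step 7: at (2,6) — EXIT via right edge, pos 2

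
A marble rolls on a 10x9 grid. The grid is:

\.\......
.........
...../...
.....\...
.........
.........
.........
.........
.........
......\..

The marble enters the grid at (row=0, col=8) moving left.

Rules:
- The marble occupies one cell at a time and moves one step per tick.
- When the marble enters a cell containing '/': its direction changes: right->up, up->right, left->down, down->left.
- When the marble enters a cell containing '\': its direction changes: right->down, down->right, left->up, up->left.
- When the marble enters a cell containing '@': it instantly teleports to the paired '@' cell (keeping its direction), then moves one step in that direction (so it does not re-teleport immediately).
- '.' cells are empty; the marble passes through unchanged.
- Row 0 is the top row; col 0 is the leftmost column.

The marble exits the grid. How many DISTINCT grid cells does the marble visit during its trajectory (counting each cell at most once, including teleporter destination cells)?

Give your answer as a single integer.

Step 1: enter (0,8), '.' pass, move left to (0,7)
Step 2: enter (0,7), '.' pass, move left to (0,6)
Step 3: enter (0,6), '.' pass, move left to (0,5)
Step 4: enter (0,5), '.' pass, move left to (0,4)
Step 5: enter (0,4), '.' pass, move left to (0,3)
Step 6: enter (0,3), '.' pass, move left to (0,2)
Step 7: enter (0,2), '\' deflects left->up, move up to (-1,2)
Step 8: at (-1,2) — EXIT via top edge, pos 2
Distinct cells visited: 7 (path length 7)

Answer: 7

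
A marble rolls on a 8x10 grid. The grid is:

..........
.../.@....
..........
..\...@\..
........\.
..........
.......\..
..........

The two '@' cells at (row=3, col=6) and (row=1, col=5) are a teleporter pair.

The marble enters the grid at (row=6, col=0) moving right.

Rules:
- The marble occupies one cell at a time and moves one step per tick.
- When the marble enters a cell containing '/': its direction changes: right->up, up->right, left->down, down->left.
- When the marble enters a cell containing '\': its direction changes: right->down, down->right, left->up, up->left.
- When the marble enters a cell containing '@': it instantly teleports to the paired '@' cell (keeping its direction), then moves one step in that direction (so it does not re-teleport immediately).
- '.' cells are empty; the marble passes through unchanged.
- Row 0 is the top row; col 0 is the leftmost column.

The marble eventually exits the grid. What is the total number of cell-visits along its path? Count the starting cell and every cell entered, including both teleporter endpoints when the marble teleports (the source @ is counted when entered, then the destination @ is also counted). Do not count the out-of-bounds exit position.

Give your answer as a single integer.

Step 1: enter (6,0), '.' pass, move right to (6,1)
Step 2: enter (6,1), '.' pass, move right to (6,2)
Step 3: enter (6,2), '.' pass, move right to (6,3)
Step 4: enter (6,3), '.' pass, move right to (6,4)
Step 5: enter (6,4), '.' pass, move right to (6,5)
Step 6: enter (6,5), '.' pass, move right to (6,6)
Step 7: enter (6,6), '.' pass, move right to (6,7)
Step 8: enter (6,7), '\' deflects right->down, move down to (7,7)
Step 9: enter (7,7), '.' pass, move down to (8,7)
Step 10: at (8,7) — EXIT via bottom edge, pos 7
Path length (cell visits): 9

Answer: 9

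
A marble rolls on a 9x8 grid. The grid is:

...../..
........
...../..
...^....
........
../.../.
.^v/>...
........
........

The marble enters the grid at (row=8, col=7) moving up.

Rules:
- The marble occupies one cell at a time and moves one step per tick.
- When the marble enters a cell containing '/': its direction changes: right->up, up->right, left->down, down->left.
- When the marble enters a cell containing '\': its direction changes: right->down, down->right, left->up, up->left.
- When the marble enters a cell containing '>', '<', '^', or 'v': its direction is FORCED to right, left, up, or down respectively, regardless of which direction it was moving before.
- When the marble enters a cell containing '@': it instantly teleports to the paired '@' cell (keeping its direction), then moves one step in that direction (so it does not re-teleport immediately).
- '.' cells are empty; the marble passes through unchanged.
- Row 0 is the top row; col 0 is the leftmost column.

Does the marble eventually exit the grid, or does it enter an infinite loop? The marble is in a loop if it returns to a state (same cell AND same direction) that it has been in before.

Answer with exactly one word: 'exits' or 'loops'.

Answer: exits

Derivation:
Step 1: enter (8,7), '.' pass, move up to (7,7)
Step 2: enter (7,7), '.' pass, move up to (6,7)
Step 3: enter (6,7), '.' pass, move up to (5,7)
Step 4: enter (5,7), '.' pass, move up to (4,7)
Step 5: enter (4,7), '.' pass, move up to (3,7)
Step 6: enter (3,7), '.' pass, move up to (2,7)
Step 7: enter (2,7), '.' pass, move up to (1,7)
Step 8: enter (1,7), '.' pass, move up to (0,7)
Step 9: enter (0,7), '.' pass, move up to (-1,7)
Step 10: at (-1,7) — EXIT via top edge, pos 7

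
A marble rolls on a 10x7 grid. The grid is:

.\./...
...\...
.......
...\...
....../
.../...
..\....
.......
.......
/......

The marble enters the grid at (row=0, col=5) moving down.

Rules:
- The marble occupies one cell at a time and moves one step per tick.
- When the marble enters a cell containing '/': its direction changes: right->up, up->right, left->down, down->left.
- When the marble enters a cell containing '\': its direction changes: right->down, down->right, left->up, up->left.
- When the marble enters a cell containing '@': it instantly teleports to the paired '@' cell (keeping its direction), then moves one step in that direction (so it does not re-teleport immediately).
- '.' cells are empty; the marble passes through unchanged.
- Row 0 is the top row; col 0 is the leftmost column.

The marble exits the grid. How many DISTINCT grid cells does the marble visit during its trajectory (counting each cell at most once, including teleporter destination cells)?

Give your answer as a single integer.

Answer: 10

Derivation:
Step 1: enter (0,5), '.' pass, move down to (1,5)
Step 2: enter (1,5), '.' pass, move down to (2,5)
Step 3: enter (2,5), '.' pass, move down to (3,5)
Step 4: enter (3,5), '.' pass, move down to (4,5)
Step 5: enter (4,5), '.' pass, move down to (5,5)
Step 6: enter (5,5), '.' pass, move down to (6,5)
Step 7: enter (6,5), '.' pass, move down to (7,5)
Step 8: enter (7,5), '.' pass, move down to (8,5)
Step 9: enter (8,5), '.' pass, move down to (9,5)
Step 10: enter (9,5), '.' pass, move down to (10,5)
Step 11: at (10,5) — EXIT via bottom edge, pos 5
Distinct cells visited: 10 (path length 10)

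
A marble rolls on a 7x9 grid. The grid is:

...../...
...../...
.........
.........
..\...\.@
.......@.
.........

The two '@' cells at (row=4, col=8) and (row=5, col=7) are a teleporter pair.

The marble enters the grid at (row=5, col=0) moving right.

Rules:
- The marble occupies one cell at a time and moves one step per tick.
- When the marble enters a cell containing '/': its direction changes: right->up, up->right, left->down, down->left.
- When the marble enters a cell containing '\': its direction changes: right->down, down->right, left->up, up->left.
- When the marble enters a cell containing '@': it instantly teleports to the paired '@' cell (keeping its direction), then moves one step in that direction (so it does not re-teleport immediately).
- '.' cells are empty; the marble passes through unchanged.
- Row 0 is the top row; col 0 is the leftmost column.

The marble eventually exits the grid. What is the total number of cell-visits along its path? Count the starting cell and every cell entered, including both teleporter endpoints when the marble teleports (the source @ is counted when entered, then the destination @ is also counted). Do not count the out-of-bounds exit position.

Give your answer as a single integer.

Answer: 9

Derivation:
Step 1: enter (5,0), '.' pass, move right to (5,1)
Step 2: enter (5,1), '.' pass, move right to (5,2)
Step 3: enter (5,2), '.' pass, move right to (5,3)
Step 4: enter (5,3), '.' pass, move right to (5,4)
Step 5: enter (5,4), '.' pass, move right to (5,5)
Step 6: enter (5,5), '.' pass, move right to (5,6)
Step 7: enter (5,6), '.' pass, move right to (5,7)
Step 8: enter (5,7), '@' teleport (5,7)->(4,8), also enter (4,8), move right to (4,9)
Step 9: at (4,9) — EXIT via right edge, pos 4
Path length (cell visits): 9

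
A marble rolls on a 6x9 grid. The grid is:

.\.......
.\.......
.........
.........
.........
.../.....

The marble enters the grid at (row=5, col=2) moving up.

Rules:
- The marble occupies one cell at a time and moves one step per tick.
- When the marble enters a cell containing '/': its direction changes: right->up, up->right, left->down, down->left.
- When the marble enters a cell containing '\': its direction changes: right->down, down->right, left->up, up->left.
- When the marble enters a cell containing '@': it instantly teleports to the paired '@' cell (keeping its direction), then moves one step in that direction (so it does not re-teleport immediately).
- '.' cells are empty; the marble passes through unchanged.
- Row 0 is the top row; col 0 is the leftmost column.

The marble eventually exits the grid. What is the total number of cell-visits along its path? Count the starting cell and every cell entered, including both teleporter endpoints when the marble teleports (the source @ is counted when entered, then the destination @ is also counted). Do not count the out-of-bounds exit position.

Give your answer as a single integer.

Step 1: enter (5,2), '.' pass, move up to (4,2)
Step 2: enter (4,2), '.' pass, move up to (3,2)
Step 3: enter (3,2), '.' pass, move up to (2,2)
Step 4: enter (2,2), '.' pass, move up to (1,2)
Step 5: enter (1,2), '.' pass, move up to (0,2)
Step 6: enter (0,2), '.' pass, move up to (-1,2)
Step 7: at (-1,2) — EXIT via top edge, pos 2
Path length (cell visits): 6

Answer: 6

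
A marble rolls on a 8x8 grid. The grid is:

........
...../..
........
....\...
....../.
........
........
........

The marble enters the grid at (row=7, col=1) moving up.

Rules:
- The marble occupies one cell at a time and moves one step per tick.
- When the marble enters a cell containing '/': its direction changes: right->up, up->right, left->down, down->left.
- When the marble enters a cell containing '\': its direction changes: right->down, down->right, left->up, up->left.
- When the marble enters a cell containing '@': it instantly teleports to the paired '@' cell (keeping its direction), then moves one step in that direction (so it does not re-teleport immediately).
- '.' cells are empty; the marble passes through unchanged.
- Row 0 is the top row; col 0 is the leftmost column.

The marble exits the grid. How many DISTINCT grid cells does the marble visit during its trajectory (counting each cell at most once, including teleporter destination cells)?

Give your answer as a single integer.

Step 1: enter (7,1), '.' pass, move up to (6,1)
Step 2: enter (6,1), '.' pass, move up to (5,1)
Step 3: enter (5,1), '.' pass, move up to (4,1)
Step 4: enter (4,1), '.' pass, move up to (3,1)
Step 5: enter (3,1), '.' pass, move up to (2,1)
Step 6: enter (2,1), '.' pass, move up to (1,1)
Step 7: enter (1,1), '.' pass, move up to (0,1)
Step 8: enter (0,1), '.' pass, move up to (-1,1)
Step 9: at (-1,1) — EXIT via top edge, pos 1
Distinct cells visited: 8 (path length 8)

Answer: 8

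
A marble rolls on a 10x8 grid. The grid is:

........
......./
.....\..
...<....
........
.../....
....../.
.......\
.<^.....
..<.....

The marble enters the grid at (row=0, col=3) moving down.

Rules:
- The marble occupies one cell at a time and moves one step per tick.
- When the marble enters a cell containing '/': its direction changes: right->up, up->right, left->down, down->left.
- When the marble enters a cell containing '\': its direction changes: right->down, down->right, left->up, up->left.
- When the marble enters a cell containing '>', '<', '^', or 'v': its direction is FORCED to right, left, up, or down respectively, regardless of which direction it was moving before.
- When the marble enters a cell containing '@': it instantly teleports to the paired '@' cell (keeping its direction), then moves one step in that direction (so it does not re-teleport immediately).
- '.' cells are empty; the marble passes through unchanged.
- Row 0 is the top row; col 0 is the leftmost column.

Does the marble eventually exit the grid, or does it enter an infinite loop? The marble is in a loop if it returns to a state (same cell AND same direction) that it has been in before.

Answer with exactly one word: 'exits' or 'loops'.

Answer: exits

Derivation:
Step 1: enter (0,3), '.' pass, move down to (1,3)
Step 2: enter (1,3), '.' pass, move down to (2,3)
Step 3: enter (2,3), '.' pass, move down to (3,3)
Step 4: enter (3,3), '<' forces down->left, move left to (3,2)
Step 5: enter (3,2), '.' pass, move left to (3,1)
Step 6: enter (3,1), '.' pass, move left to (3,0)
Step 7: enter (3,0), '.' pass, move left to (3,-1)
Step 8: at (3,-1) — EXIT via left edge, pos 3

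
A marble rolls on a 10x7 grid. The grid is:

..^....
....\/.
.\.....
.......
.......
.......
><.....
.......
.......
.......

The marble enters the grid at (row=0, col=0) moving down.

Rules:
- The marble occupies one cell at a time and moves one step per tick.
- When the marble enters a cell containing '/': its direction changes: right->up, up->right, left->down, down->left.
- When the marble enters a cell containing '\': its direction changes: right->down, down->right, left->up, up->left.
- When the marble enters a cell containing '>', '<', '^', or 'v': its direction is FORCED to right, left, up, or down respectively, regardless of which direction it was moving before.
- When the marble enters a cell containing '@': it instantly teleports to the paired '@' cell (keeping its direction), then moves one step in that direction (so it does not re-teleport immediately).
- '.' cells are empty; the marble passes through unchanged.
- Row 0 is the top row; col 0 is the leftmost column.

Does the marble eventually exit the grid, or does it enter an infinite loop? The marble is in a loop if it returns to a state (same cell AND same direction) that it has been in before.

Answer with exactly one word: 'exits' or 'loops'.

Answer: loops

Derivation:
Step 1: enter (0,0), '.' pass, move down to (1,0)
Step 2: enter (1,0), '.' pass, move down to (2,0)
Step 3: enter (2,0), '.' pass, move down to (3,0)
Step 4: enter (3,0), '.' pass, move down to (4,0)
Step 5: enter (4,0), '.' pass, move down to (5,0)
Step 6: enter (5,0), '.' pass, move down to (6,0)
Step 7: enter (6,0), '>' forces down->right, move right to (6,1)
Step 8: enter (6,1), '<' forces right->left, move left to (6,0)
Step 9: enter (6,0), '>' forces left->right, move right to (6,1)
Step 10: at (6,1) dir=right — LOOP DETECTED (seen before)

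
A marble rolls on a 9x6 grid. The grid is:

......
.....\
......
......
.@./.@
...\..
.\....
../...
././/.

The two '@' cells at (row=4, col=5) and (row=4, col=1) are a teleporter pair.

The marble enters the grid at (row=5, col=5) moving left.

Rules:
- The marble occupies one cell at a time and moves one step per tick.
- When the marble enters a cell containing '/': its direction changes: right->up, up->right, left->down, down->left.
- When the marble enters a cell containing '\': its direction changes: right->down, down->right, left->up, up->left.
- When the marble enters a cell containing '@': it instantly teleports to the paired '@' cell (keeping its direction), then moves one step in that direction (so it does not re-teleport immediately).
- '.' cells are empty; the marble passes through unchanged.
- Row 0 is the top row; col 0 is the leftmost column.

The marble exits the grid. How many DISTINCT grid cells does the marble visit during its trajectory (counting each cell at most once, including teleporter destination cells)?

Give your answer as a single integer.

Answer: 12

Derivation:
Step 1: enter (5,5), '.' pass, move left to (5,4)
Step 2: enter (5,4), '.' pass, move left to (5,3)
Step 3: enter (5,3), '\' deflects left->up, move up to (4,3)
Step 4: enter (4,3), '/' deflects up->right, move right to (4,4)
Step 5: enter (4,4), '.' pass, move right to (4,5)
Step 6: enter (4,5), '@' teleport (4,5)->(4,1), also enter (4,1), move right to (4,2)
Step 7: enter (4,2), '.' pass, move right to (4,3)
Step 8: enter (4,3), '/' deflects right->up, move up to (3,3)
Step 9: enter (3,3), '.' pass, move up to (2,3)
Step 10: enter (2,3), '.' pass, move up to (1,3)
Step 11: enter (1,3), '.' pass, move up to (0,3)
Step 12: enter (0,3), '.' pass, move up to (-1,3)
Step 13: at (-1,3) — EXIT via top edge, pos 3
Distinct cells visited: 12 (path length 13)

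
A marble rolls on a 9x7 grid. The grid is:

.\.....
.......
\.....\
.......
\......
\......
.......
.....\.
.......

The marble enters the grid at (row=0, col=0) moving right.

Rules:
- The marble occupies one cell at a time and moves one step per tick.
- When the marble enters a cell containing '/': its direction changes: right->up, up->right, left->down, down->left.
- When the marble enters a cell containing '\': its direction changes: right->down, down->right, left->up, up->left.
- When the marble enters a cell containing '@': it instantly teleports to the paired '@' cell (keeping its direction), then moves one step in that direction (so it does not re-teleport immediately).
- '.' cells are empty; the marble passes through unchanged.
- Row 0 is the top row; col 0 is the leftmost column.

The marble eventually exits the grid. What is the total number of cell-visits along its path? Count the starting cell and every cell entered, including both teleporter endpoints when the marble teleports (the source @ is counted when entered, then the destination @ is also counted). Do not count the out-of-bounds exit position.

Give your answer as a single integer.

Step 1: enter (0,0), '.' pass, move right to (0,1)
Step 2: enter (0,1), '\' deflects right->down, move down to (1,1)
Step 3: enter (1,1), '.' pass, move down to (2,1)
Step 4: enter (2,1), '.' pass, move down to (3,1)
Step 5: enter (3,1), '.' pass, move down to (4,1)
Step 6: enter (4,1), '.' pass, move down to (5,1)
Step 7: enter (5,1), '.' pass, move down to (6,1)
Step 8: enter (6,1), '.' pass, move down to (7,1)
Step 9: enter (7,1), '.' pass, move down to (8,1)
Step 10: enter (8,1), '.' pass, move down to (9,1)
Step 11: at (9,1) — EXIT via bottom edge, pos 1
Path length (cell visits): 10

Answer: 10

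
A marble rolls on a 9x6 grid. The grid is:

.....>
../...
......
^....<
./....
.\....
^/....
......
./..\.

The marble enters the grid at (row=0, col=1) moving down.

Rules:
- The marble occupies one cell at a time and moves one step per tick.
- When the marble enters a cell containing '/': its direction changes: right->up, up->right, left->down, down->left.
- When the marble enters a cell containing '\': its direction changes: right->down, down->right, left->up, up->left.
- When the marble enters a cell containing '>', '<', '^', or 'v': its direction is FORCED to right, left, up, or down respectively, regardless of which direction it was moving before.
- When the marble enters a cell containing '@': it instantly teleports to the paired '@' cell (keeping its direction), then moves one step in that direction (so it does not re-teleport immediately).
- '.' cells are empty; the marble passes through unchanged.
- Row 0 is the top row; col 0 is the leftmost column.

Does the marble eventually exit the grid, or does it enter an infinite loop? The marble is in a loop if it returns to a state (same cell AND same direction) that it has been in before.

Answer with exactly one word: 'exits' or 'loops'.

Answer: exits

Derivation:
Step 1: enter (0,1), '.' pass, move down to (1,1)
Step 2: enter (1,1), '.' pass, move down to (2,1)
Step 3: enter (2,1), '.' pass, move down to (3,1)
Step 4: enter (3,1), '.' pass, move down to (4,1)
Step 5: enter (4,1), '/' deflects down->left, move left to (4,0)
Step 6: enter (4,0), '.' pass, move left to (4,-1)
Step 7: at (4,-1) — EXIT via left edge, pos 4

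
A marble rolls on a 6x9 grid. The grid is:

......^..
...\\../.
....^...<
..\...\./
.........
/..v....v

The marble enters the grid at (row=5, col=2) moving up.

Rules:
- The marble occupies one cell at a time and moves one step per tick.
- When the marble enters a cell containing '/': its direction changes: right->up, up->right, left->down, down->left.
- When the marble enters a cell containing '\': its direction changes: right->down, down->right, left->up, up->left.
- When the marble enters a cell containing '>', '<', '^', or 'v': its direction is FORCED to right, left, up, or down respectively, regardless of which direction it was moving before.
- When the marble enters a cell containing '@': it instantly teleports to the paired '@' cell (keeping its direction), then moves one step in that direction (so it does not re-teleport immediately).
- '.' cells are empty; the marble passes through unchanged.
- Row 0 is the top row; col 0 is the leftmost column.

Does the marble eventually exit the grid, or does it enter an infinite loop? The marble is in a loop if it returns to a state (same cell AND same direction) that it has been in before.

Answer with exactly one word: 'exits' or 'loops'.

Step 1: enter (5,2), '.' pass, move up to (4,2)
Step 2: enter (4,2), '.' pass, move up to (3,2)
Step 3: enter (3,2), '\' deflects up->left, move left to (3,1)
Step 4: enter (3,1), '.' pass, move left to (3,0)
Step 5: enter (3,0), '.' pass, move left to (3,-1)
Step 6: at (3,-1) — EXIT via left edge, pos 3

Answer: exits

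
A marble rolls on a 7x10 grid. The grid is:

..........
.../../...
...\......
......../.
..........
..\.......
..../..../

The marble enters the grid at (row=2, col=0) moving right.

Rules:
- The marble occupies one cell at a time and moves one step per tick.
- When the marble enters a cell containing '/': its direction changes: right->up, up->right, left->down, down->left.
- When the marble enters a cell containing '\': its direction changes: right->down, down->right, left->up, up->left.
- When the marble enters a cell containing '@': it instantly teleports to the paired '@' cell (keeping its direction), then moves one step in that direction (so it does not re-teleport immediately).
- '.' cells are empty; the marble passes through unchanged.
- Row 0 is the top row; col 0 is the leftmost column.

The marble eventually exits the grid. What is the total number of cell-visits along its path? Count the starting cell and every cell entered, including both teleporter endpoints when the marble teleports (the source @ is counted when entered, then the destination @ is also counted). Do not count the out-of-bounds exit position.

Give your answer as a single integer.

Step 1: enter (2,0), '.' pass, move right to (2,1)
Step 2: enter (2,1), '.' pass, move right to (2,2)
Step 3: enter (2,2), '.' pass, move right to (2,3)
Step 4: enter (2,3), '\' deflects right->down, move down to (3,3)
Step 5: enter (3,3), '.' pass, move down to (4,3)
Step 6: enter (4,3), '.' pass, move down to (5,3)
Step 7: enter (5,3), '.' pass, move down to (6,3)
Step 8: enter (6,3), '.' pass, move down to (7,3)
Step 9: at (7,3) — EXIT via bottom edge, pos 3
Path length (cell visits): 8

Answer: 8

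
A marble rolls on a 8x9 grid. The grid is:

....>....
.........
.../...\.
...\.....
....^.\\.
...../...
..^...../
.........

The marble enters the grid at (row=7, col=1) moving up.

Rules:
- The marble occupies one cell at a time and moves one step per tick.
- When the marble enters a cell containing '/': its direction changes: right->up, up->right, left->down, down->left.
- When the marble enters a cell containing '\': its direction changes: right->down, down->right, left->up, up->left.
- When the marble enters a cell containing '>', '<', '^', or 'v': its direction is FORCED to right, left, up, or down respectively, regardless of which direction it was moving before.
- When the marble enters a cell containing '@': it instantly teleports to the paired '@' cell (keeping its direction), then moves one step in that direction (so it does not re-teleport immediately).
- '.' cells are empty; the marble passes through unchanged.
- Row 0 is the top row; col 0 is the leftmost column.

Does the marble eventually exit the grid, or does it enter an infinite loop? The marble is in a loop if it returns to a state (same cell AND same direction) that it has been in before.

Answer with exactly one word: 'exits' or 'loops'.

Step 1: enter (7,1), '.' pass, move up to (6,1)
Step 2: enter (6,1), '.' pass, move up to (5,1)
Step 3: enter (5,1), '.' pass, move up to (4,1)
Step 4: enter (4,1), '.' pass, move up to (3,1)
Step 5: enter (3,1), '.' pass, move up to (2,1)
Step 6: enter (2,1), '.' pass, move up to (1,1)
Step 7: enter (1,1), '.' pass, move up to (0,1)
Step 8: enter (0,1), '.' pass, move up to (-1,1)
Step 9: at (-1,1) — EXIT via top edge, pos 1

Answer: exits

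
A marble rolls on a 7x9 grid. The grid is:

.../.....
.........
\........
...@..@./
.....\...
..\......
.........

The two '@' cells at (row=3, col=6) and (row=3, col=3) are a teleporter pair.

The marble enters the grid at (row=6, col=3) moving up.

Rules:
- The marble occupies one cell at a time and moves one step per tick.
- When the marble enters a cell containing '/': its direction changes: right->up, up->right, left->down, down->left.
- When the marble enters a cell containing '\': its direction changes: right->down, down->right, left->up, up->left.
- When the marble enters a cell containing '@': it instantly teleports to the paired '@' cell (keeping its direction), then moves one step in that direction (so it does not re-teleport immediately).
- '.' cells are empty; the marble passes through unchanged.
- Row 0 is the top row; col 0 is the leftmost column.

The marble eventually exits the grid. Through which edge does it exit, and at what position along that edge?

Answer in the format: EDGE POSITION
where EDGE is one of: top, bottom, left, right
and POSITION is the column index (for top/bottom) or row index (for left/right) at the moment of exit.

Step 1: enter (6,3), '.' pass, move up to (5,3)
Step 2: enter (5,3), '.' pass, move up to (4,3)
Step 3: enter (4,3), '.' pass, move up to (3,3)
Step 4: enter (3,3), '@' teleport (3,3)->(3,6), also enter (3,6), move up to (2,6)
Step 5: enter (2,6), '.' pass, move up to (1,6)
Step 6: enter (1,6), '.' pass, move up to (0,6)
Step 7: enter (0,6), '.' pass, move up to (-1,6)
Step 8: at (-1,6) — EXIT via top edge, pos 6

Answer: top 6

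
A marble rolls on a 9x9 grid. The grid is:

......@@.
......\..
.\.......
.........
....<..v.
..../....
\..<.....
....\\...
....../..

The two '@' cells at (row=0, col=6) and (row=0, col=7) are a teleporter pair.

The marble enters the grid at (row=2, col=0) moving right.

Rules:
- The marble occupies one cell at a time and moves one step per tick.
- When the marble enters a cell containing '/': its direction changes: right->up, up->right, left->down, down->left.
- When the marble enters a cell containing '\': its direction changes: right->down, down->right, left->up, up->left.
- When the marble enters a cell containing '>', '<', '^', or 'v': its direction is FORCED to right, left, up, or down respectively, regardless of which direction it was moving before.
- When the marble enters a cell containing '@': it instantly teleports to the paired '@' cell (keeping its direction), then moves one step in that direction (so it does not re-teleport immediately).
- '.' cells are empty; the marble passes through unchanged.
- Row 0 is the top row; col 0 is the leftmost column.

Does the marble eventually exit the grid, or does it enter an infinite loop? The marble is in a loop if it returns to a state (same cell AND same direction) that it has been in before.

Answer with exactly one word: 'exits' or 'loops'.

Answer: exits

Derivation:
Step 1: enter (2,0), '.' pass, move right to (2,1)
Step 2: enter (2,1), '\' deflects right->down, move down to (3,1)
Step 3: enter (3,1), '.' pass, move down to (4,1)
Step 4: enter (4,1), '.' pass, move down to (5,1)
Step 5: enter (5,1), '.' pass, move down to (6,1)
Step 6: enter (6,1), '.' pass, move down to (7,1)
Step 7: enter (7,1), '.' pass, move down to (8,1)
Step 8: enter (8,1), '.' pass, move down to (9,1)
Step 9: at (9,1) — EXIT via bottom edge, pos 1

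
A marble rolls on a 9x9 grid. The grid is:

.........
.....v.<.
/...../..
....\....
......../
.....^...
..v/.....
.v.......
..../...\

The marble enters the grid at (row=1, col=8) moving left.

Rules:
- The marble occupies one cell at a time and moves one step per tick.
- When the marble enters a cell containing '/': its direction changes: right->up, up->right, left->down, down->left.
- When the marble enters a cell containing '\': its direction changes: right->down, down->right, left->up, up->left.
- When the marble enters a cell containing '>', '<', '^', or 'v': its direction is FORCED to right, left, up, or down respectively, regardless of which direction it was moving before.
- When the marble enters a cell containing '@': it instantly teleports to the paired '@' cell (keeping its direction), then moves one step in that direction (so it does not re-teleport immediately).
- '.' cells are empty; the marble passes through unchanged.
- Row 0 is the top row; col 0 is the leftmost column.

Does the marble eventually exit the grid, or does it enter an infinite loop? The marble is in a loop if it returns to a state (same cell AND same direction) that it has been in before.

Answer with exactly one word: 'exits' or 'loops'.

Step 1: enter (1,8), '.' pass, move left to (1,7)
Step 2: enter (1,7), '<' forces left->left, move left to (1,6)
Step 3: enter (1,6), '.' pass, move left to (1,5)
Step 4: enter (1,5), 'v' forces left->down, move down to (2,5)
Step 5: enter (2,5), '.' pass, move down to (3,5)
Step 6: enter (3,5), '.' pass, move down to (4,5)
Step 7: enter (4,5), '.' pass, move down to (5,5)
Step 8: enter (5,5), '^' forces down->up, move up to (4,5)
Step 9: enter (4,5), '.' pass, move up to (3,5)
Step 10: enter (3,5), '.' pass, move up to (2,5)
Step 11: enter (2,5), '.' pass, move up to (1,5)
Step 12: enter (1,5), 'v' forces up->down, move down to (2,5)
Step 13: at (2,5) dir=down — LOOP DETECTED (seen before)

Answer: loops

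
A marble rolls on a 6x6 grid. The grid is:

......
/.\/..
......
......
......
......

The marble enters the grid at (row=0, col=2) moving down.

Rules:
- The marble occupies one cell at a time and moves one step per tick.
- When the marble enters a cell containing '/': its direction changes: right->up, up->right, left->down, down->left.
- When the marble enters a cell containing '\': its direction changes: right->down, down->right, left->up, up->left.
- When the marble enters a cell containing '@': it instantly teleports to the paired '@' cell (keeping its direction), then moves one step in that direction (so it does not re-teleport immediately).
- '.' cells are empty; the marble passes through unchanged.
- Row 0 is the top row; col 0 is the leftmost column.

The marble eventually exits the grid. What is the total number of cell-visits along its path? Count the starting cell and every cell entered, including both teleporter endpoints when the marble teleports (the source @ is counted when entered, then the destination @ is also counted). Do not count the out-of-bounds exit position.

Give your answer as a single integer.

Answer: 4

Derivation:
Step 1: enter (0,2), '.' pass, move down to (1,2)
Step 2: enter (1,2), '\' deflects down->right, move right to (1,3)
Step 3: enter (1,3), '/' deflects right->up, move up to (0,3)
Step 4: enter (0,3), '.' pass, move up to (-1,3)
Step 5: at (-1,3) — EXIT via top edge, pos 3
Path length (cell visits): 4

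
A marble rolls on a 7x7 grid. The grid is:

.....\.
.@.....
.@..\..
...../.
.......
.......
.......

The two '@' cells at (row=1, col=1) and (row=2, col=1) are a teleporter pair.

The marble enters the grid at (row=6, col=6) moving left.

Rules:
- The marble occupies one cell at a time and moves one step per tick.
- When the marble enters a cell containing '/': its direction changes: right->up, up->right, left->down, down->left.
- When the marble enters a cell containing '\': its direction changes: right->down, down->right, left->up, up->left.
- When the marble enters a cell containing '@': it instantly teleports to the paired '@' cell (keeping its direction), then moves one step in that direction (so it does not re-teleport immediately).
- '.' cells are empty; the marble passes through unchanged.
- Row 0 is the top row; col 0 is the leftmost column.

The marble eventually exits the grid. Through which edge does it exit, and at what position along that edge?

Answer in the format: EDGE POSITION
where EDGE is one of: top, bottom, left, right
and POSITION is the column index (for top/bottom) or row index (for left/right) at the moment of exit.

Step 1: enter (6,6), '.' pass, move left to (6,5)
Step 2: enter (6,5), '.' pass, move left to (6,4)
Step 3: enter (6,4), '.' pass, move left to (6,3)
Step 4: enter (6,3), '.' pass, move left to (6,2)
Step 5: enter (6,2), '.' pass, move left to (6,1)
Step 6: enter (6,1), '.' pass, move left to (6,0)
Step 7: enter (6,0), '.' pass, move left to (6,-1)
Step 8: at (6,-1) — EXIT via left edge, pos 6

Answer: left 6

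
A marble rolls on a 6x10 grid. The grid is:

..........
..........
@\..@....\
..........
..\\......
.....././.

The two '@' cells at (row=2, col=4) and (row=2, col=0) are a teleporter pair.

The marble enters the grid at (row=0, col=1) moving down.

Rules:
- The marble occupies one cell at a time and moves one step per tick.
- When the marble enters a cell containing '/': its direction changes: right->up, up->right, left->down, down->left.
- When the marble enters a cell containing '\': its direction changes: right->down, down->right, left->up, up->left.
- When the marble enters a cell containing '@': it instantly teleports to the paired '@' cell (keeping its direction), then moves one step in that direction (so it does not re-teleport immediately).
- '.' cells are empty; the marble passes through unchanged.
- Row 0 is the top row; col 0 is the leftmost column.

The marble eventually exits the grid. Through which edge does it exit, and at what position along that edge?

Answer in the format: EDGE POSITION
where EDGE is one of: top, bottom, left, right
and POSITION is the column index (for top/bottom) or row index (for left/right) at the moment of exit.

Step 1: enter (0,1), '.' pass, move down to (1,1)
Step 2: enter (1,1), '.' pass, move down to (2,1)
Step 3: enter (2,1), '\' deflects down->right, move right to (2,2)
Step 4: enter (2,2), '.' pass, move right to (2,3)
Step 5: enter (2,3), '.' pass, move right to (2,4)
Step 6: enter (2,4), '@' teleport (2,4)->(2,0), also enter (2,0), move right to (2,1)
Step 7: enter (2,1), '\' deflects right->down, move down to (3,1)
Step 8: enter (3,1), '.' pass, move down to (4,1)
Step 9: enter (4,1), '.' pass, move down to (5,1)
Step 10: enter (5,1), '.' pass, move down to (6,1)
Step 11: at (6,1) — EXIT via bottom edge, pos 1

Answer: bottom 1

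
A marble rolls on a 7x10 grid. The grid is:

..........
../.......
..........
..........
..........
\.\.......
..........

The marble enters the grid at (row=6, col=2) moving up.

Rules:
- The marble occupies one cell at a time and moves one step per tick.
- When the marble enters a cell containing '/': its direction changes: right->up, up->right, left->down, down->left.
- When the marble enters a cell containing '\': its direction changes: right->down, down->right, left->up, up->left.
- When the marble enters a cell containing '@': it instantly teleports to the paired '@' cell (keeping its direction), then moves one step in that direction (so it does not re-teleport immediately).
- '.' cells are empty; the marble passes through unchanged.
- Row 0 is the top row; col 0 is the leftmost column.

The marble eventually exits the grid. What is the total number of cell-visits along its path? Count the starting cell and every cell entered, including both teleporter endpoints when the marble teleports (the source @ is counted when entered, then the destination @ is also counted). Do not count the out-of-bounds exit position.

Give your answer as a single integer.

Answer: 9

Derivation:
Step 1: enter (6,2), '.' pass, move up to (5,2)
Step 2: enter (5,2), '\' deflects up->left, move left to (5,1)
Step 3: enter (5,1), '.' pass, move left to (5,0)
Step 4: enter (5,0), '\' deflects left->up, move up to (4,0)
Step 5: enter (4,0), '.' pass, move up to (3,0)
Step 6: enter (3,0), '.' pass, move up to (2,0)
Step 7: enter (2,0), '.' pass, move up to (1,0)
Step 8: enter (1,0), '.' pass, move up to (0,0)
Step 9: enter (0,0), '.' pass, move up to (-1,0)
Step 10: at (-1,0) — EXIT via top edge, pos 0
Path length (cell visits): 9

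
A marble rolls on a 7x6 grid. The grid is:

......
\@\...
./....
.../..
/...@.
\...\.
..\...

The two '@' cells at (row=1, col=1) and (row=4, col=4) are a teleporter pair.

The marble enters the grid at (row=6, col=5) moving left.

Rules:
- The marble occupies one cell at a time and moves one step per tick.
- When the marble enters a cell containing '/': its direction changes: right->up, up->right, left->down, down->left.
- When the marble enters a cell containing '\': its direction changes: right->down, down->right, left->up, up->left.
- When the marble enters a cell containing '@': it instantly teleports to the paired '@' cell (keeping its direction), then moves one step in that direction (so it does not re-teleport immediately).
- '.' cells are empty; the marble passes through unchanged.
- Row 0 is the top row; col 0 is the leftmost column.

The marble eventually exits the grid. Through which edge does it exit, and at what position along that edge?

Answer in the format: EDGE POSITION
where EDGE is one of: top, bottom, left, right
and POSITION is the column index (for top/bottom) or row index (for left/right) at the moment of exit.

Step 1: enter (6,5), '.' pass, move left to (6,4)
Step 2: enter (6,4), '.' pass, move left to (6,3)
Step 3: enter (6,3), '.' pass, move left to (6,2)
Step 4: enter (6,2), '\' deflects left->up, move up to (5,2)
Step 5: enter (5,2), '.' pass, move up to (4,2)
Step 6: enter (4,2), '.' pass, move up to (3,2)
Step 7: enter (3,2), '.' pass, move up to (2,2)
Step 8: enter (2,2), '.' pass, move up to (1,2)
Step 9: enter (1,2), '\' deflects up->left, move left to (1,1)
Step 10: enter (1,1), '@' teleport (1,1)->(4,4), also enter (4,4), move left to (4,3)
Step 11: enter (4,3), '.' pass, move left to (4,2)
Step 12: enter (4,2), '.' pass, move left to (4,1)
Step 13: enter (4,1), '.' pass, move left to (4,0)
Step 14: enter (4,0), '/' deflects left->down, move down to (5,0)
Step 15: enter (5,0), '\' deflects down->right, move right to (5,1)
Step 16: enter (5,1), '.' pass, move right to (5,2)
Step 17: enter (5,2), '.' pass, move right to (5,3)
Step 18: enter (5,3), '.' pass, move right to (5,4)
Step 19: enter (5,4), '\' deflects right->down, move down to (6,4)
Step 20: enter (6,4), '.' pass, move down to (7,4)
Step 21: at (7,4) — EXIT via bottom edge, pos 4

Answer: bottom 4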